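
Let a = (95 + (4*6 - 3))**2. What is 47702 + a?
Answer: 61158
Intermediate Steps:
a = 13456 (a = (95 + (24 - 3))**2 = (95 + 21)**2 = 116**2 = 13456)
47702 + a = 47702 + 13456 = 61158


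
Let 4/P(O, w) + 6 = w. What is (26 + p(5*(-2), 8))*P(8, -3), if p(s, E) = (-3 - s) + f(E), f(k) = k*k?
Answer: -388/9 ≈ -43.111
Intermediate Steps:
P(O, w) = 4/(-6 + w)
f(k) = k²
p(s, E) = -3 + E² - s (p(s, E) = (-3 - s) + E² = -3 + E² - s)
(26 + p(5*(-2), 8))*P(8, -3) = (26 + (-3 + 8² - 5*(-2)))*(4/(-6 - 3)) = (26 + (-3 + 64 - 1*(-10)))*(4/(-9)) = (26 + (-3 + 64 + 10))*(4*(-⅑)) = (26 + 71)*(-4/9) = 97*(-4/9) = -388/9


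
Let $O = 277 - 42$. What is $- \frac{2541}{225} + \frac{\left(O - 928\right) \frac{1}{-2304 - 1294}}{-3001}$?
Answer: $- \frac{1306516783}{115688550} \approx -11.293$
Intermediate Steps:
$O = 235$ ($O = 277 - 42 = 235$)
$- \frac{2541}{225} + \frac{\left(O - 928\right) \frac{1}{-2304 - 1294}}{-3001} = - \frac{2541}{225} + \frac{\left(235 - 928\right) \frac{1}{-2304 - 1294}}{-3001} = \left(-2541\right) \frac{1}{225} + - \frac{693}{-3598} \left(- \frac{1}{3001}\right) = - \frac{847}{75} + \left(-693\right) \left(- \frac{1}{3598}\right) \left(- \frac{1}{3001}\right) = - \frac{847}{75} + \frac{99}{514} \left(- \frac{1}{3001}\right) = - \frac{847}{75} - \frac{99}{1542514} = - \frac{1306516783}{115688550}$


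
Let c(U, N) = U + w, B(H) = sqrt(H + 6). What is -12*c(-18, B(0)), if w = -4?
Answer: 264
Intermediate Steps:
B(H) = sqrt(6 + H)
c(U, N) = -4 + U (c(U, N) = U - 4 = -4 + U)
-12*c(-18, B(0)) = -12*(-4 - 18) = -12*(-22) = 264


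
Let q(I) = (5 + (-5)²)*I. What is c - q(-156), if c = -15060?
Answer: -10380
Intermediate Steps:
q(I) = 30*I (q(I) = (5 + 25)*I = 30*I)
c - q(-156) = -15060 - 30*(-156) = -15060 - 1*(-4680) = -15060 + 4680 = -10380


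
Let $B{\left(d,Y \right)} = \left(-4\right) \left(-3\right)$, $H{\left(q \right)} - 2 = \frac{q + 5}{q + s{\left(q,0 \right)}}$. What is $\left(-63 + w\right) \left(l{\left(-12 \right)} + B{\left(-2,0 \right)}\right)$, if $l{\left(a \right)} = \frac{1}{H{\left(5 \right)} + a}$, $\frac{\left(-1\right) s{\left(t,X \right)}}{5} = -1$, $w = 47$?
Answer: $- \frac{1712}{9} \approx -190.22$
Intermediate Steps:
$s{\left(t,X \right)} = 5$ ($s{\left(t,X \right)} = \left(-5\right) \left(-1\right) = 5$)
$H{\left(q \right)} = 3$ ($H{\left(q \right)} = 2 + \frac{q + 5}{q + 5} = 2 + \frac{5 + q}{5 + q} = 2 + 1 = 3$)
$B{\left(d,Y \right)} = 12$
$l{\left(a \right)} = \frac{1}{3 + a}$
$\left(-63 + w\right) \left(l{\left(-12 \right)} + B{\left(-2,0 \right)}\right) = \left(-63 + 47\right) \left(\frac{1}{3 - 12} + 12\right) = - 16 \left(\frac{1}{-9} + 12\right) = - 16 \left(- \frac{1}{9} + 12\right) = \left(-16\right) \frac{107}{9} = - \frac{1712}{9}$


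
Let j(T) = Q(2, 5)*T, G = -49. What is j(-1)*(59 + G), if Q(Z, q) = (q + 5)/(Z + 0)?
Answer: -50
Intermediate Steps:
Q(Z, q) = (5 + q)/Z
j(T) = 5*T (j(T) = ((5 + 5)/2)*T = ((½)*10)*T = 5*T)
j(-1)*(59 + G) = (5*(-1))*(59 - 49) = -5*10 = -50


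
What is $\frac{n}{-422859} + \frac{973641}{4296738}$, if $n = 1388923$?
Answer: $- \frac{1852041791185}{605638111314} \approx -3.058$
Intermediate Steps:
$\frac{n}{-422859} + \frac{973641}{4296738} = \frac{1388923}{-422859} + \frac{973641}{4296738} = 1388923 \left(- \frac{1}{422859}\right) + 973641 \cdot \frac{1}{4296738} = - \frac{1388923}{422859} + \frac{324547}{1432246} = - \frac{1852041791185}{605638111314}$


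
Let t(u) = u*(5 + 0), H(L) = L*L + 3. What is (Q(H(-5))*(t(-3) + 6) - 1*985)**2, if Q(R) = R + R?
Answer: 2217121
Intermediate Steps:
H(L) = 3 + L**2 (H(L) = L**2 + 3 = 3 + L**2)
t(u) = 5*u (t(u) = u*5 = 5*u)
Q(R) = 2*R
(Q(H(-5))*(t(-3) + 6) - 1*985)**2 = ((2*(3 + (-5)**2))*(5*(-3) + 6) - 1*985)**2 = ((2*(3 + 25))*(-15 + 6) - 985)**2 = ((2*28)*(-9) - 985)**2 = (56*(-9) - 985)**2 = (-504 - 985)**2 = (-1489)**2 = 2217121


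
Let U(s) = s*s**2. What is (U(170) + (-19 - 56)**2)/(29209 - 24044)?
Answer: 983725/1033 ≈ 952.30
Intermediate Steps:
U(s) = s**3
(U(170) + (-19 - 56)**2)/(29209 - 24044) = (170**3 + (-19 - 56)**2)/(29209 - 24044) = (4913000 + (-75)**2)/5165 = (4913000 + 5625)*(1/5165) = 4918625*(1/5165) = 983725/1033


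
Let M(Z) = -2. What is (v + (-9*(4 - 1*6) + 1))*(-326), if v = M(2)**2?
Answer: -7498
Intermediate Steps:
v = 4 (v = (-2)**2 = 4)
(v + (-9*(4 - 1*6) + 1))*(-326) = (4 + (-9*(4 - 1*6) + 1))*(-326) = (4 + (-9*(4 - 6) + 1))*(-326) = (4 + (-9*(-2) + 1))*(-326) = (4 + (18 + 1))*(-326) = (4 + 19)*(-326) = 23*(-326) = -7498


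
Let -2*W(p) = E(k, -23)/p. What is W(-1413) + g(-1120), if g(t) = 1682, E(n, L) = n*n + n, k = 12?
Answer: 792248/471 ≈ 1682.1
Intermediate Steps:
E(n, L) = n + n² (E(n, L) = n² + n = n + n²)
W(p) = -78/p (W(p) = -12*(1 + 12)/(2*p) = -12*13/(2*p) = -78/p)
W(-1413) + g(-1120) = -78/(-1413) + 1682 = -78*(-1/1413) + 1682 = 26/471 + 1682 = 792248/471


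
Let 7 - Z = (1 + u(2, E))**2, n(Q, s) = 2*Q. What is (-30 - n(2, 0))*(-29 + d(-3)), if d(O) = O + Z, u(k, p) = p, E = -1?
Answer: 850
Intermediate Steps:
Z = 7 (Z = 7 - (1 - 1)**2 = 7 - 1*0**2 = 7 - 1*0 = 7 + 0 = 7)
d(O) = 7 + O (d(O) = O + 7 = 7 + O)
(-30 - n(2, 0))*(-29 + d(-3)) = (-30 - 2*2)*(-29 + (7 - 3)) = (-30 - 1*4)*(-29 + 4) = (-30 - 4)*(-25) = -34*(-25) = 850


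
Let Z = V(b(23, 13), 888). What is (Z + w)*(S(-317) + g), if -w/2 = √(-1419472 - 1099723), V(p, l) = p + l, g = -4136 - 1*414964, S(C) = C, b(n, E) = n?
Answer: -382088887 + 838834*I*√2519195 ≈ -3.8209e+8 + 1.3314e+9*I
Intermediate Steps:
g = -419100 (g = -4136 - 414964 = -419100)
V(p, l) = l + p
w = -2*I*√2519195 (w = -2*√(-1419472 - 1099723) = -2*I*√2519195 ≈ -3174.4*I)
Z = 911 (Z = 888 + 23 = 911)
(Z + w)*(S(-317) + g) = (911 - 2*I*√2519195)*(-317 - 419100) = (911 - 2*I*√2519195)*(-419417) = -382088887 + 838834*I*√2519195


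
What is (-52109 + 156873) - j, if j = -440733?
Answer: 545497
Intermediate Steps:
(-52109 + 156873) - j = (-52109 + 156873) - 1*(-440733) = 104764 + 440733 = 545497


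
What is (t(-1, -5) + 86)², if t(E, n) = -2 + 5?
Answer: 7921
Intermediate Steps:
t(E, n) = 3
(t(-1, -5) + 86)² = (3 + 86)² = 89² = 7921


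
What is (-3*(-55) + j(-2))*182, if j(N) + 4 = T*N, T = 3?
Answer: 28210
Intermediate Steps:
j(N) = -4 + 3*N
(-3*(-55) + j(-2))*182 = (-3*(-55) + (-4 + 3*(-2)))*182 = (165 + (-4 - 6))*182 = (165 - 10)*182 = 155*182 = 28210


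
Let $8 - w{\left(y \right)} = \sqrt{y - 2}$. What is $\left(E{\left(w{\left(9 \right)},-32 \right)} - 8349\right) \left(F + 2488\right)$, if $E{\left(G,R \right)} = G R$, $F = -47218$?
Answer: $384901650 - 1431360 \sqrt{7} \approx 3.8111 \cdot 10^{8}$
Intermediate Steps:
$w{\left(y \right)} = 8 - \sqrt{-2 + y}$ ($w{\left(y \right)} = 8 - \sqrt{y - 2} = 8 - \sqrt{-2 + y}$)
$\left(E{\left(w{\left(9 \right)},-32 \right)} - 8349\right) \left(F + 2488\right) = \left(\left(8 - \sqrt{-2 + 9}\right) \left(-32\right) - 8349\right) \left(-47218 + 2488\right) = \left(\left(8 - \sqrt{7}\right) \left(-32\right) - 8349\right) \left(-44730\right) = \left(\left(-256 + 32 \sqrt{7}\right) - 8349\right) \left(-44730\right) = \left(-8605 + 32 \sqrt{7}\right) \left(-44730\right) = 384901650 - 1431360 \sqrt{7}$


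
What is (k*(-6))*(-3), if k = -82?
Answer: -1476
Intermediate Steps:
(k*(-6))*(-3) = -82*(-6)*(-3) = 492*(-3) = -1476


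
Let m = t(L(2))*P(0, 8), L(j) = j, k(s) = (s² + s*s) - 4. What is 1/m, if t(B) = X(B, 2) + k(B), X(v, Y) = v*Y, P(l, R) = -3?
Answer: -1/24 ≈ -0.041667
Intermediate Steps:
k(s) = -4 + 2*s² (k(s) = (s² + s²) - 4 = 2*s² - 4 = -4 + 2*s²)
X(v, Y) = Y*v
t(B) = -4 + 2*B + 2*B² (t(B) = 2*B + (-4 + 2*B²) = -4 + 2*B + 2*B²)
m = -24 (m = (-4 + 2*2 + 2*2²)*(-3) = (-4 + 4 + 2*4)*(-3) = (-4 + 4 + 8)*(-3) = 8*(-3) = -24)
1/m = 1/(-24) = -1/24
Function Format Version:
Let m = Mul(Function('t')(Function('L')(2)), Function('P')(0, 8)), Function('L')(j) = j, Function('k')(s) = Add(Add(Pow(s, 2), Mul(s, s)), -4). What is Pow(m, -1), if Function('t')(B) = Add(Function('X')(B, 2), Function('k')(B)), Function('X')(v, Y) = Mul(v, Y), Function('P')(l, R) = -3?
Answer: Rational(-1, 24) ≈ -0.041667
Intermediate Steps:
Function('k')(s) = Add(-4, Mul(2, Pow(s, 2))) (Function('k')(s) = Add(Add(Pow(s, 2), Pow(s, 2)), -4) = Add(Mul(2, Pow(s, 2)), -4) = Add(-4, Mul(2, Pow(s, 2))))
Function('X')(v, Y) = Mul(Y, v)
Function('t')(B) = Add(-4, Mul(2, B), Mul(2, Pow(B, 2))) (Function('t')(B) = Add(Mul(2, B), Add(-4, Mul(2, Pow(B, 2)))) = Add(-4, Mul(2, B), Mul(2, Pow(B, 2))))
m = -24 (m = Mul(Add(-4, Mul(2, 2), Mul(2, Pow(2, 2))), -3) = Mul(Add(-4, 4, Mul(2, 4)), -3) = Mul(Add(-4, 4, 8), -3) = Mul(8, -3) = -24)
Pow(m, -1) = Pow(-24, -1) = Rational(-1, 24)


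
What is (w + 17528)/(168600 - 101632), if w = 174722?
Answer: 96125/33484 ≈ 2.8708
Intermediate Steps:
(w + 17528)/(168600 - 101632) = (174722 + 17528)/(168600 - 101632) = 192250/66968 = 192250*(1/66968) = 96125/33484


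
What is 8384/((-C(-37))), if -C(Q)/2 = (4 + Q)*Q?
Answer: 4192/1221 ≈ 3.4333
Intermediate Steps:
C(Q) = -2*Q*(4 + Q) (C(Q) = -2*(4 + Q)*Q = -2*Q*(4 + Q))
8384/((-C(-37))) = 8384/((-(-2)*(-37)*(4 - 37))) = 8384/((-(-2)*(-37)*(-33))) = 8384/((-1*(-2442))) = 8384/2442 = 8384*(1/2442) = 4192/1221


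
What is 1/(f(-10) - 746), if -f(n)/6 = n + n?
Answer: -1/626 ≈ -0.0015974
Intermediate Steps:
f(n) = -12*n (f(n) = -6*(n + n) = -12*n)
1/(f(-10) - 746) = 1/(-12*(-10) - 746) = 1/(120 - 746) = 1/(-626) = -1/626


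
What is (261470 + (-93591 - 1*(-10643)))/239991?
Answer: 178522/239991 ≈ 0.74387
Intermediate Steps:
(261470 + (-93591 - 1*(-10643)))/239991 = (261470 + (-93591 + 10643))*(1/239991) = (261470 - 82948)*(1/239991) = 178522*(1/239991) = 178522/239991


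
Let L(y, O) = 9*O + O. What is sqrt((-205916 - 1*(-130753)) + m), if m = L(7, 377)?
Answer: 7*I*sqrt(1457) ≈ 267.19*I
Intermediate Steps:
L(y, O) = 10*O
m = 3770 (m = 10*377 = 3770)
sqrt((-205916 - 1*(-130753)) + m) = sqrt((-205916 - 1*(-130753)) + 3770) = sqrt((-205916 + 130753) + 3770) = sqrt(-75163 + 3770) = sqrt(-71393) = 7*I*sqrt(1457)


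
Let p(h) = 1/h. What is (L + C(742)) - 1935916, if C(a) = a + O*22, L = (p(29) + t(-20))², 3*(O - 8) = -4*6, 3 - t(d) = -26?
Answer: -1626772370/841 ≈ -1.9343e+6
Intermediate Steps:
t(d) = 29 (t(d) = 3 - 1*(-26) = 3 + 26 = 29)
O = 0 (O = 8 + (-4*6)/3 = 8 + (⅓)*(-24) = 8 - 8 = 0)
L = 708964/841 (L = (1/29 + 29)² = (842/29)² = 708964/841 ≈ 843.00)
C(a) = a (C(a) = a + 0*22 = a + 0 = a)
(L + C(742)) - 1935916 = (708964/841 + 742) - 1935916 = 1332986/841 - 1935916 = -1626772370/841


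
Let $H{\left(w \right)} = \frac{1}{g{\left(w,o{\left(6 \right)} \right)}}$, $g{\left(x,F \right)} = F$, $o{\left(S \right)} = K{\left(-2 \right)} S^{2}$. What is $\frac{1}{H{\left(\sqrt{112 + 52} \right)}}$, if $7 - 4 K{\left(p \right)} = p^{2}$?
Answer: $27$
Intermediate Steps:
$K{\left(p \right)} = \frac{7}{4} - \frac{p^{2}}{4}$
$o{\left(S \right)} = \frac{3 S^{2}}{4}$ ($o{\left(S \right)} = \left(\frac{7}{4} - \frac{\left(-2\right)^{2}}{4}\right) S^{2} = \left(\frac{7}{4} - 1\right) S^{2} = \frac{3 S^{2}}{4}$)
$H{\left(w \right)} = \frac{1}{27}$ ($H{\left(w \right)} = \frac{1}{\frac{3}{4} \cdot 6^{2}} = \frac{1}{\frac{3}{4} \cdot 36} = \frac{1}{27}$)
$\frac{1}{H{\left(\sqrt{112 + 52} \right)}} = \frac{1}{\frac{1}{27}} = 27$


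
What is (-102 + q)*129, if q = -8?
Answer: -14190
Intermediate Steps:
q = -8 (q = -2*4 = -8)
(-102 + q)*129 = (-102 - 8)*129 = -110*129 = -14190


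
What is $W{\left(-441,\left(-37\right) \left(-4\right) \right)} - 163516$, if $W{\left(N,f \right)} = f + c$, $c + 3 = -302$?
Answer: $-163673$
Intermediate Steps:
$c = -305$ ($c = -3 - 302 = -305$)
$W{\left(N,f \right)} = -305 + f$ ($W{\left(N,f \right)} = f - 305 = -305 + f$)
$W{\left(-441,\left(-37\right) \left(-4\right) \right)} - 163516 = \left(-305 - -148\right) - 163516 = \left(-305 + 148\right) - 163516 = -157 - 163516 = -163673$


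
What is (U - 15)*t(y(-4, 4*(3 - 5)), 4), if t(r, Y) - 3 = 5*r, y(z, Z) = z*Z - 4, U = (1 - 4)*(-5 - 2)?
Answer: 858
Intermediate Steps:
U = 21 (U = -3*(-7) = 21)
y(z, Z) = -4 + Z*z (y(z, Z) = Z*z - 4 = -4 + Z*z)
t(r, Y) = 3 + 5*r
(U - 15)*t(y(-4, 4*(3 - 5)), 4) = (21 - 15)*(3 + 5*(-4 + (4*(3 - 5))*(-4))) = 6*(3 + 5*(-4 + (4*(-2))*(-4))) = 6*(3 + 5*(-4 - 8*(-4))) = 6*(3 + 5*(-4 + 32)) = 6*(3 + 5*28) = 6*(3 + 140) = 6*143 = 858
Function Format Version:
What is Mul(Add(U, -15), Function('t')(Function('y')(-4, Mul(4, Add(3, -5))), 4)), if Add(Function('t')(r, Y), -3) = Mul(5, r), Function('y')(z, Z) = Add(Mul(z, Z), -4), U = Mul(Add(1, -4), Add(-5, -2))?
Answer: 858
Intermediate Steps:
U = 21 (U = Mul(-3, -7) = 21)
Function('y')(z, Z) = Add(-4, Mul(Z, z)) (Function('y')(z, Z) = Add(Mul(Z, z), -4) = Add(-4, Mul(Z, z)))
Function('t')(r, Y) = Add(3, Mul(5, r))
Mul(Add(U, -15), Function('t')(Function('y')(-4, Mul(4, Add(3, -5))), 4)) = Mul(Add(21, -15), Add(3, Mul(5, Add(-4, Mul(Mul(4, Add(3, -5)), -4))))) = Mul(6, Add(3, Mul(5, Add(-4, Mul(Mul(4, -2), -4))))) = Mul(6, Add(3, Mul(5, Add(-4, Mul(-8, -4))))) = Mul(6, Add(3, Mul(5, Add(-4, 32)))) = Mul(6, Add(3, Mul(5, 28))) = Mul(6, Add(3, 140)) = Mul(6, 143) = 858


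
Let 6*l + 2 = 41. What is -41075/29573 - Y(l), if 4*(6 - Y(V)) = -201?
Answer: -6818225/118292 ≈ -57.639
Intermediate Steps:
l = 13/2 (l = -⅓ + (⅙)*41 = -⅓ + 41/6 = 13/2 ≈ 6.5000)
Y(V) = 225/4 (Y(V) = 6 - ¼*(-201) = 6 + 201/4 = 225/4)
-41075/29573 - Y(l) = -41075/29573 - 1*225/4 = -41075*1/29573 - 225/4 = -41075/29573 - 225/4 = -6818225/118292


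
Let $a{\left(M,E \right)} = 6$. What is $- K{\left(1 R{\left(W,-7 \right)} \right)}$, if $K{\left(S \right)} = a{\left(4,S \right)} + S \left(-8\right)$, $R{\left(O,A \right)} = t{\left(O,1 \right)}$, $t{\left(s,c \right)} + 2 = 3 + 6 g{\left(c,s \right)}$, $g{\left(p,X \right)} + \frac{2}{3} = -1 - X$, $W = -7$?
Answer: $258$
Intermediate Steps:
$g{\left(p,X \right)} = - \frac{5}{3} - X$ ($g{\left(p,X \right)} = - \frac{2}{3} - \left(1 + X\right) = - \frac{5}{3} - X$)
$t{\left(s,c \right)} = -9 - 6 s$ ($t{\left(s,c \right)} = -2 + \left(3 + 6 \left(- \frac{5}{3} - s\right)\right) = -2 + \left(3 - \left(10 + 6 s\right)\right) = -2 - \left(7 + 6 s\right) = -9 - 6 s$)
$R{\left(O,A \right)} = -9 - 6 O$
$K{\left(S \right)} = 6 - 8 S$ ($K{\left(S \right)} = 6 + S \left(-8\right) = 6 - 8 S$)
$- K{\left(1 R{\left(W,-7 \right)} \right)} = - (6 - 8 \cdot 1 \left(-9 - -42\right)) = - (6 - 8 \cdot 1 \left(-9 + 42\right)) = - (6 - 8 \cdot 1 \cdot 33) = - (6 - 264) = \left(-1\right) \left(-258\right) = 258$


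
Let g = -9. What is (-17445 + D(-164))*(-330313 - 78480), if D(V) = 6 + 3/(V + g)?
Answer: 1233308041350/173 ≈ 7.1289e+9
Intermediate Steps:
D(V) = 6 + 3/(-9 + V) (D(V) = 6 + 3/(V - 9) = 6 + 3/(-9 + V))
(-17445 + D(-164))*(-330313 - 78480) = (-17445 + 3*(-17 + 2*(-164))/(-9 - 164))*(-330313 - 78480) = (-17445 + 3*(-17 - 328)/(-173))*(-408793) = (-17445 + 3*(-1/173)*(-345))*(-408793) = (-17445 + 1035/173)*(-408793) = -3016950/173*(-408793) = 1233308041350/173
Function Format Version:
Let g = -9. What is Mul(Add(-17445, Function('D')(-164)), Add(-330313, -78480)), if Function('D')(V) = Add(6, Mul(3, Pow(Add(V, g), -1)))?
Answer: Rational(1233308041350, 173) ≈ 7.1289e+9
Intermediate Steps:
Function('D')(V) = Add(6, Mul(3, Pow(Add(-9, V), -1))) (Function('D')(V) = Add(6, Mul(3, Pow(Add(V, -9), -1))) = Add(6, Mul(3, Pow(Add(-9, V), -1))))
Mul(Add(-17445, Function('D')(-164)), Add(-330313, -78480)) = Mul(Add(-17445, Mul(3, Pow(Add(-9, -164), -1), Add(-17, Mul(2, -164)))), Add(-330313, -78480)) = Mul(Add(-17445, Mul(3, Pow(-173, -1), Add(-17, -328))), -408793) = Mul(Add(-17445, Mul(3, Rational(-1, 173), -345)), -408793) = Mul(Add(-17445, Rational(1035, 173)), -408793) = Mul(Rational(-3016950, 173), -408793) = Rational(1233308041350, 173)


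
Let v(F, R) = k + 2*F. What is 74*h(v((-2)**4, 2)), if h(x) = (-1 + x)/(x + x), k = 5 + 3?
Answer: 1443/40 ≈ 36.075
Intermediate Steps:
k = 8
v(F, R) = 8 + 2*F
h(x) = (-1 + x)/(2*x) (h(x) = (-1 + x)/((2*x)) = (-1 + x)*(1/(2*x)) = (-1 + x)/(2*x))
74*h(v((-2)**4, 2)) = 74*((-1 + (8 + 2*(-2)**4))/(2*(8 + 2*(-2)**4))) = 74*((-1 + (8 + 2*16))/(2*(8 + 2*16))) = 74*((-1 + (8 + 32))/(2*(8 + 32))) = 74*((1/2)*(-1 + 40)/40) = 74*((1/2)*(1/40)*39) = 74*(39/80) = 1443/40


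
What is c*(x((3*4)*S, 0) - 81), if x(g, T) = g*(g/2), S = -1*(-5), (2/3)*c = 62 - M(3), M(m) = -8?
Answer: 180495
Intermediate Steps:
c = 105 (c = 3*(62 - 1*(-8))/2 = 3*(62 + 8)/2 = (3/2)*70 = 105)
S = 5
x(g, T) = g²/2 (x(g, T) = g*(g*(½)) = g*(g/2) = g²/2)
c*(x((3*4)*S, 0) - 81) = 105*(((3*4)*5)²/2 - 81) = 105*((12*5)²/2 - 81) = 105*((½)*60² - 81) = 105*((½)*3600 - 81) = 105*(1800 - 81) = 105*1719 = 180495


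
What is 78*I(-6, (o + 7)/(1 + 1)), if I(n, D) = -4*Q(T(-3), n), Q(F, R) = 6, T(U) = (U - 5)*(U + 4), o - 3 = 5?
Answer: -1872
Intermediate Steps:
o = 8 (o = 3 + 5 = 8)
T(U) = (-5 + U)*(4 + U)
I(n, D) = -24 (I(n, D) = -4*6 = -24)
78*I(-6, (o + 7)/(1 + 1)) = 78*(-24) = -1872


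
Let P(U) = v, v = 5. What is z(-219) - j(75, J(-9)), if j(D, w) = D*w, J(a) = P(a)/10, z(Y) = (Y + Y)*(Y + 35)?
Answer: 161109/2 ≈ 80555.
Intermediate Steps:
z(Y) = 2*Y*(35 + Y) (z(Y) = (2*Y)*(35 + Y) = 2*Y*(35 + Y))
P(U) = 5
J(a) = 1/2 (J(a) = 5/10 = 5*(1/10) = 1/2)
z(-219) - j(75, J(-9)) = 2*(-219)*(35 - 219) - 75/2 = 2*(-219)*(-184) - 1*75/2 = 80592 - 75/2 = 161109/2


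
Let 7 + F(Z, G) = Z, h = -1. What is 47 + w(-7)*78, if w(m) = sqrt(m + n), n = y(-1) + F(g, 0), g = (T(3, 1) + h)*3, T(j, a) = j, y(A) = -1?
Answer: 47 + 234*I ≈ 47.0 + 234.0*I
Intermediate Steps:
g = 6 (g = (3 - 1)*3 = 2*3 = 6)
F(Z, G) = -7 + Z
n = -2 (n = -1 + (-7 + 6) = -1 - 1 = -2)
w(m) = sqrt(-2 + m) (w(m) = sqrt(m - 2) = sqrt(-2 + m))
47 + w(-7)*78 = 47 + sqrt(-2 - 7)*78 = 47 + sqrt(-9)*78 = 47 + (3*I)*78 = 47 + 234*I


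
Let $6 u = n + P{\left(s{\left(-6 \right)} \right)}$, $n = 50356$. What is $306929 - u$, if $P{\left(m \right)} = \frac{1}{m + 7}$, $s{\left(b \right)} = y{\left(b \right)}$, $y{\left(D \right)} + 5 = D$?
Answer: $\frac{2388291}{8} \approx 2.9854 \cdot 10^{5}$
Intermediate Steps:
$y{\left(D \right)} = -5 + D$
$s{\left(b \right)} = -5 + b$
$P{\left(m \right)} = \frac{1}{7 + m}$
$u = \frac{67141}{8}$ ($u = \frac{50356 + \frac{1}{7 - 11}}{6} = \frac{50356 + \frac{1}{-4}}{6} = \frac{50356 - \frac{1}{4}}{6} = \frac{1}{6} \cdot \frac{201423}{4} = \frac{67141}{8} \approx 8392.6$)
$306929 - u = 306929 - \frac{67141}{8} = \frac{2388291}{8}$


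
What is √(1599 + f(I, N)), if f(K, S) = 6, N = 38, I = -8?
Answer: √1605 ≈ 40.062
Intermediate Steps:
√(1599 + f(I, N)) = √(1599 + 6) = √1605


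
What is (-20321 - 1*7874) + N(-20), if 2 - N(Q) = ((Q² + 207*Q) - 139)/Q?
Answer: -567739/20 ≈ -28387.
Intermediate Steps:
N(Q) = 2 - (-139 + Q² + 207*Q)/Q (N(Q) = 2 - ((Q² + 207*Q) - 139)/Q = 2 - (-139 + Q² + 207*Q)/Q)
(-20321 - 1*7874) + N(-20) = (-20321 - 1*7874) + (-205 - 1*(-20) + 139/(-20)) = (-20321 - 7874) + (-205 + 20 + 139*(-1/20)) = -28195 + (-205 + 20 - 139/20) = -28195 - 3839/20 = -567739/20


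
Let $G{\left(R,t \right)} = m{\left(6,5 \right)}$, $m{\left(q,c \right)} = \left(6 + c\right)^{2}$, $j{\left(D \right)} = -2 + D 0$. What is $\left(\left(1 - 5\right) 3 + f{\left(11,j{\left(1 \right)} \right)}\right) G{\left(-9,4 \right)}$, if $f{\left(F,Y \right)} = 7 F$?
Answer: $7865$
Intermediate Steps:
$j{\left(D \right)} = -2$ ($j{\left(D \right)} = -2 + 0 = -2$)
$G{\left(R,t \right)} = 121$ ($G{\left(R,t \right)} = \left(6 + 5\right)^{2} = 11^{2} = 121$)
$\left(\left(1 - 5\right) 3 + f{\left(11,j{\left(1 \right)} \right)}\right) G{\left(-9,4 \right)} = \left(\left(1 - 5\right) 3 + 7 \cdot 11\right) 121 = \left(\left(-4\right) 3 + 77\right) 121 = \left(-12 + 77\right) 121 = 65 \cdot 121 = 7865$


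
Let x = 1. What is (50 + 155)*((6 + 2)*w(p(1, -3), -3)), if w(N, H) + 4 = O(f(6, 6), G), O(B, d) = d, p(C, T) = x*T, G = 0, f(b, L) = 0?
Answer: -6560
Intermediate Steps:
p(C, T) = T (p(C, T) = 1*T = T)
w(N, H) = -4 (w(N, H) = -4 + 0 = -4)
(50 + 155)*((6 + 2)*w(p(1, -3), -3)) = (50 + 155)*((6 + 2)*(-4)) = 205*(8*(-4)) = 205*(-32) = -6560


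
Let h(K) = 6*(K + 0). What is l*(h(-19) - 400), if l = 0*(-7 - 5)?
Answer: 0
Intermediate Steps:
l = 0 (l = 0*(-12) = 0)
h(K) = 6*K
l*(h(-19) - 400) = 0*(6*(-19) - 400) = 0*(-114 - 400) = 0*(-514) = 0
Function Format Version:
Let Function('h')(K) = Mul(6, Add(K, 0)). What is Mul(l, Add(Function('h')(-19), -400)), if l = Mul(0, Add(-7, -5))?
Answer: 0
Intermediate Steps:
l = 0 (l = Mul(0, -12) = 0)
Function('h')(K) = Mul(6, K)
Mul(l, Add(Function('h')(-19), -400)) = Mul(0, Add(Mul(6, -19), -400)) = Mul(0, Add(-114, -400)) = Mul(0, -514) = 0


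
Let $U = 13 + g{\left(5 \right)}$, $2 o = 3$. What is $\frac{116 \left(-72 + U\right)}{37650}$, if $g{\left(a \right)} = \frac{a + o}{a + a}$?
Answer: $- \frac{11281}{62750} \approx -0.17978$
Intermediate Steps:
$o = \frac{3}{2}$ ($o = \frac{1}{2} \cdot 3 = \frac{3}{2} \approx 1.5$)
$g{\left(a \right)} = \frac{\frac{3}{2} + a}{2 a}$ ($g{\left(a \right)} = \frac{a + \frac{3}{2}}{a + a} = \frac{\frac{3}{2} + a}{2 a}$)
$U = \frac{273}{20}$ ($U = 13 + \frac{3 + 2 \cdot 5}{4 \cdot 5} = 13 + \frac{1}{4} \cdot \frac{1}{5} \left(3 + 10\right) = 13 + \frac{1}{4} \cdot \frac{1}{5} \cdot 13 = 13 + \frac{13}{20} = \frac{273}{20} \approx 13.65$)
$\frac{116 \left(-72 + U\right)}{37650} = \frac{116 \left(-72 + \frac{273}{20}\right)}{37650} = 116 \left(- \frac{1167}{20}\right) \frac{1}{37650} = \left(- \frac{33843}{5}\right) \frac{1}{37650} = - \frac{11281}{62750}$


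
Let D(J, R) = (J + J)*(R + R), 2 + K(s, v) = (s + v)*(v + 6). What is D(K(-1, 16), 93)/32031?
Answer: 40672/10677 ≈ 3.8093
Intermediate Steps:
K(s, v) = -2 + (6 + v)*(s + v) (K(s, v) = -2 + (s + v)*(v + 6) = -2 + (s + v)*(6 + v) = -2 + (6 + v)*(s + v))
D(J, R) = 4*J*R (D(J, R) = (2*J)*(2*R) = 4*J*R)
D(K(-1, 16), 93)/32031 = (4*(-2 + 16² + 6*(-1) + 6*16 - 1*16)*93)/32031 = (4*(-2 + 256 - 6 + 96 - 16)*93)*(1/32031) = (4*328*93)*(1/32031) = 122016*(1/32031) = 40672/10677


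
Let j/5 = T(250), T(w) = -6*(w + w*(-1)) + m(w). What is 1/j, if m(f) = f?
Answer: 1/1250 ≈ 0.00080000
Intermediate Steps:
T(w) = w (T(w) = -6*(w + w*(-1)) + w = -6*(w - w) + w = -6*0 + w = 0 + w = w)
j = 1250 (j = 5*250 = 1250)
1/j = 1/1250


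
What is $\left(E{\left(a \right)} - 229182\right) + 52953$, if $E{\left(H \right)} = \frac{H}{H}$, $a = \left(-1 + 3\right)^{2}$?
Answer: $-176228$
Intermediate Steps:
$a = 4$ ($a = 2^{2} = 4$)
$E{\left(H \right)} = 1$
$\left(E{\left(a \right)} - 229182\right) + 52953 = \left(1 - 229182\right) + 52953 = -229181 + 52953 = -176228$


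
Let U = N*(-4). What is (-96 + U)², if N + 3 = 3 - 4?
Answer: 6400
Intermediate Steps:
N = -4 (N = -3 + (3 - 4) = -3 - 1 = -4)
U = 16 (U = -4*(-4) = 16)
(-96 + U)² = (-96 + 16)² = (-80)² = 6400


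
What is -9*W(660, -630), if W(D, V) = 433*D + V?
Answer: -2566350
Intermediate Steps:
W(D, V) = V + 433*D
-9*W(660, -630) = -9*(-630 + 433*660) = -9*(-630 + 285780) = -9*285150 = -2566350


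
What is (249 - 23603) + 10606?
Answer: -12748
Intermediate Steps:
(249 - 23603) + 10606 = -23354 + 10606 = -12748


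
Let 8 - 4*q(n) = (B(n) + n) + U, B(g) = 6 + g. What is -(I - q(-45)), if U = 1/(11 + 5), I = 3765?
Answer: -239489/64 ≈ -3742.0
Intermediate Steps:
U = 1/16 ≈ 0.062500
q(n) = 31/64 - n/2 (q(n) = 2 - (((6 + n) + n) + 1/16)/4 = 2 - ((6 + 2*n) + 1/16)/4 = 2 - (97/16 + 2*n)/4 = 2 + (-97/64 - n/2) = 31/64 - n/2)
-(I - q(-45)) = -(3765 - (31/64 - ½*(-45))) = -(3765 - (31/64 + 45/2)) = -(3765 - 1*1471/64) = -(3765 - 1471/64) = -1*239489/64 = -239489/64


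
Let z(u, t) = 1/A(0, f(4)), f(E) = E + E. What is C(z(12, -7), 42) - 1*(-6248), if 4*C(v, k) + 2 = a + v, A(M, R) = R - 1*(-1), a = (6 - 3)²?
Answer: 56248/9 ≈ 6249.8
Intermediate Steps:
a = 9 (a = 3² = 9)
f(E) = 2*E
A(M, R) = 1 + R (A(M, R) = R + 1 = 1 + R)
z(u, t) = ⅑ (z(u, t) = 1/(1 + 2*4) = 1/(1 + 8) = 1/9 = ⅑)
C(v, k) = 7/4 + v/4 (C(v, k) = -½ + (9 + v)/4 = -½ + (9/4 + v/4) = 7/4 + v/4)
C(z(12, -7), 42) - 1*(-6248) = (7/4 + (¼)*(⅑)) - 1*(-6248) = (7/4 + 1/36) + 6248 = 16/9 + 6248 = 56248/9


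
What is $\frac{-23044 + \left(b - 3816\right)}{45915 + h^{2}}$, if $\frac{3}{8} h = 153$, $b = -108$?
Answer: $- \frac{26968}{212379} \approx -0.12698$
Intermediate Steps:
$h = 408$ ($h = \frac{8}{3} \cdot 153 = 408$)
$\frac{-23044 + \left(b - 3816\right)}{45915 + h^{2}} = \frac{-23044 - 3924}{45915 + 408^{2}} = \frac{-23044 - 3924}{45915 + 166464} = \frac{-23044 - 3924}{212379} = \left(-26968\right) \frac{1}{212379} = - \frac{26968}{212379}$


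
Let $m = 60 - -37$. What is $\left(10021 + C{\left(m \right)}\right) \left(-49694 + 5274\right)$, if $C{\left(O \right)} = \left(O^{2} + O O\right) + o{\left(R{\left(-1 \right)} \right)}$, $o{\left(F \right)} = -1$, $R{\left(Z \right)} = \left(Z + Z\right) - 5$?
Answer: $-1280983960$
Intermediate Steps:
$R{\left(Z \right)} = -5 + 2 Z$ ($R{\left(Z \right)} = 2 Z - 5 = -5 + 2 Z$)
$m = 97$ ($m = 60 + 37 = 97$)
$C{\left(O \right)} = -1 + 2 O^{2}$ ($C{\left(O \right)} = \left(O^{2} + O O\right) - 1 = \left(O^{2} + O^{2}\right) - 1 = 2 O^{2} - 1 = -1 + 2 O^{2}$)
$\left(10021 + C{\left(m \right)}\right) \left(-49694 + 5274\right) = \left(10021 - \left(1 - 2 \cdot 97^{2}\right)\right) \left(-49694 + 5274\right) = \left(10021 + \left(-1 + 2 \cdot 9409\right)\right) \left(-44420\right) = \left(10021 + \left(-1 + 18818\right)\right) \left(-44420\right) = \left(10021 + 18817\right) \left(-44420\right) = 28838 \left(-44420\right) = -1280983960$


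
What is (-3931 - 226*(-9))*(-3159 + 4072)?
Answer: -1731961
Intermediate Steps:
(-3931 - 226*(-9))*(-3159 + 4072) = (-3931 + 2034)*913 = -1897*913 = -1731961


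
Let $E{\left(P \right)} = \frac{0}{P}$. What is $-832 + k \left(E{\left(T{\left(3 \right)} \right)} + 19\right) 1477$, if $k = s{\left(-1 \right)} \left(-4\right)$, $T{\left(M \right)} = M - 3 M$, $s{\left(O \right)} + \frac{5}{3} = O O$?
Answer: $\frac{222008}{3} \approx 74003.0$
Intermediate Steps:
$s{\left(O \right)} = - \frac{5}{3} + O^{2}$ ($s{\left(O \right)} = - \frac{5}{3} + O O = - \frac{5}{3} + O^{2}$)
$T{\left(M \right)} = - 2 M$
$E{\left(P \right)} = 0$
$k = \frac{8}{3}$ ($k = \left(- \frac{5}{3} + \left(-1\right)^{2}\right) \left(-4\right) = \left(- \frac{5}{3} + 1\right) \left(-4\right) = \left(- \frac{2}{3}\right) \left(-4\right) = \frac{8}{3} \approx 2.6667$)
$-832 + k \left(E{\left(T{\left(3 \right)} \right)} + 19\right) 1477 = -832 + \frac{8 \left(0 + 19\right)}{3} \cdot 1477 = -832 + \frac{8}{3} \cdot 19 \cdot 1477 = -832 + \frac{152}{3} \cdot 1477 = -832 + \frac{224504}{3} = \frac{222008}{3}$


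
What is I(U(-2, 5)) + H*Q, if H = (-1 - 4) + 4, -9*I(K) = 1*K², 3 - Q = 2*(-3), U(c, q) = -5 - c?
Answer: -10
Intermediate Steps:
Q = 9 (Q = 3 - 2*(-3) = 3 - 1*(-6) = 3 + 6 = 9)
I(K) = -K²/9
H = -1 (H = -5 + 4 = -1)
I(U(-2, 5)) + H*Q = -(-5 - 1*(-2))²/9 - 1*9 = -(-5 + 2)²/9 - 9 = -⅑*(-3)² - 9 = -⅑*9 - 9 = -1 - 9 = -10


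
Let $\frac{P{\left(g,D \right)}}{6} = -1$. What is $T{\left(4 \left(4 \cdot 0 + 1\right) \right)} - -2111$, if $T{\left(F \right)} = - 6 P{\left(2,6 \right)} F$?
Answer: $2255$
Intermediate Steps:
$P{\left(g,D \right)} = -6$ ($P{\left(g,D \right)} = 6 \left(-1\right) = -6$)
$T{\left(F \right)} = 36 F$ ($T{\left(F \right)} = - 6 \left(- 6 F\right) = 36 F$)
$T{\left(4 \left(4 \cdot 0 + 1\right) \right)} - -2111 = 36 \cdot 4 \left(4 \cdot 0 + 1\right) - -2111 = 36 \cdot 4 \left(0 + 1\right) + 2111 = 36 \cdot 4 \cdot 1 + 2111 = 36 \cdot 4 + 2111 = 144 + 2111 = 2255$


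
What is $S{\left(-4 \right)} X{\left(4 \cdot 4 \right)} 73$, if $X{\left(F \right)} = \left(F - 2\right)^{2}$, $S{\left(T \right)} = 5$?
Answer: $71540$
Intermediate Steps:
$X{\left(F \right)} = \left(-2 + F\right)^{2}$
$S{\left(-4 \right)} X{\left(4 \cdot 4 \right)} 73 = 5 \left(-2 + 4 \cdot 4\right)^{2} \cdot 73 = 5 \left(-2 + 16\right)^{2} \cdot 73 = 5 \cdot 14^{2} \cdot 73 = 5 \cdot 196 \cdot 73 = 5 \cdot 14308 = 71540$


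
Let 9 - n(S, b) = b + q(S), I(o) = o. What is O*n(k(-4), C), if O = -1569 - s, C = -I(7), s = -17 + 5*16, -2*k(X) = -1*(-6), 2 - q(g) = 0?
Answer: -22848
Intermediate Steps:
q(g) = 2 (q(g) = 2 - 1*0 = 2 + 0 = 2)
k(X) = -3 (k(X) = -(-1)*(-6)/2 = -½*6 = -3)
s = 63 (s = -17 + 80 = 63)
C = -7 (C = -1*7 = -7)
O = -1632 (O = -1569 - 1*63 = -1569 - 63 = -1632)
n(S, b) = 7 - b (n(S, b) = 9 - (b + 2) = 9 - (2 + b) = 9 + (-2 - b) = 7 - b)
O*n(k(-4), C) = -1632*(7 - 1*(-7)) = -1632*(7 + 7) = -1632*14 = -22848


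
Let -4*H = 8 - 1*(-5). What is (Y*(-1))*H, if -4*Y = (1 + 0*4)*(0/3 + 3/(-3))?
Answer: 13/16 ≈ 0.81250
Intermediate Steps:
H = -13/4 (H = -(8 - 1*(-5))/4 = -(8 + 5)/4 = -¼*13 = -13/4 ≈ -3.2500)
Y = ¼ (Y = -(1 + 0*4)*(0/3 + 3/(-3))/4 = -(1 + 0)*(0*(⅓) + 3*(-⅓))/4 = -(0 - 1)/4 = -(-1)/4 = -¼*(-1) = ¼ ≈ 0.25000)
(Y*(-1))*H = ((¼)*(-1))*(-13/4) = -¼*(-13/4) = 13/16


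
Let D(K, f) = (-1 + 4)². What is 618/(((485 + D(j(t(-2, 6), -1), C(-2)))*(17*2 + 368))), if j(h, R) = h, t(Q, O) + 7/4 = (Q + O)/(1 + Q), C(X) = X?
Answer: 103/33098 ≈ 0.0031120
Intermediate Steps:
t(Q, O) = -7/4 + (O + Q)/(1 + Q) (t(Q, O) = -7/4 + (Q + O)/(1 + Q) = -7/4 + (O + Q)/(1 + Q))
D(K, f) = 9 (D(K, f) = 3² = 9)
618/(((485 + D(j(t(-2, 6), -1), C(-2)))*(17*2 + 368))) = 618/(((485 + 9)*(17*2 + 368))) = 618/((494*(34 + 368))) = 618/((494*402)) = 618/198588 = 618*(1/198588) = 103/33098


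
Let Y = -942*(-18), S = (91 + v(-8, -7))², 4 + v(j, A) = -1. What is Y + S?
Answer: 24352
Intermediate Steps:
v(j, A) = -5 (v(j, A) = -4 - 1 = -5)
S = 7396 (S = (91 - 5)² = 86² = 7396)
Y = 16956
Y + S = 16956 + 7396 = 24352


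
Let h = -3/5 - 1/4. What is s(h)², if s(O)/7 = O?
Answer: 14161/400 ≈ 35.402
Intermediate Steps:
h = -17/20 (h = -3*⅕ - 1*¼ = -⅗ - ¼ = -17/20 ≈ -0.85000)
s(O) = 7*O
s(h)² = (7*(-17/20))² = (-119/20)² = 14161/400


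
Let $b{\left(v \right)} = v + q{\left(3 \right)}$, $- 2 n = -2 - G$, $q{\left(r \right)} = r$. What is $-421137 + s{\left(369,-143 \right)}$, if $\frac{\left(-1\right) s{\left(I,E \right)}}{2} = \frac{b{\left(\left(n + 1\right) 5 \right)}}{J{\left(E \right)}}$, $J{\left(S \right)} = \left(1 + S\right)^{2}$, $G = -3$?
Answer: $- \frac{8491806479}{20164} \approx -4.2114 \cdot 10^{5}$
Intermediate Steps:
$n = - \frac{1}{2}$ ($n = - \frac{-2 - -3}{2} = - \frac{-2 + 3}{2} = \left(- \frac{1}{2}\right) 1 = - \frac{1}{2} \approx -0.5$)
$b{\left(v \right)} = 3 + v$ ($b{\left(v \right)} = v + 3 = 3 + v$)
$s{\left(I,E \right)} = - \frac{11}{\left(1 + E\right)^{2}}$ ($s{\left(I,E \right)} = - 2 \frac{3 + \left(- \frac{1}{2} + 1\right) 5}{\left(1 + E\right)^{2}} = - 2 \frac{3 + \frac{1}{2} \cdot 5}{\left(1 + E\right)^{2}} = - 2 \frac{3 + \frac{5}{2}}{\left(1 + E\right)^{2}} = - 2 \frac{11}{2 \left(1 + E\right)^{2}} = - \frac{11}{\left(1 + E\right)^{2}}$)
$-421137 + s{\left(369,-143 \right)} = -421137 - \frac{11}{\left(1 - 143\right)^{2}} = -421137 - \frac{11}{20164} = - \frac{8491806479}{20164}$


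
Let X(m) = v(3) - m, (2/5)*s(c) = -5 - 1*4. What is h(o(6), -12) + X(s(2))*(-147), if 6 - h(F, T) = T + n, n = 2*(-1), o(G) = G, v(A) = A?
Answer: -7457/2 ≈ -3728.5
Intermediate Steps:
s(c) = -45/2 (s(c) = 5*(-5 - 1*4)/2 = 5*(-5 - 4)/2 = (5/2)*(-9) = -45/2)
X(m) = 3 - m
n = -2
h(F, T) = 8 - T (h(F, T) = 6 - (T - 2) = 6 - (-2 + T) = 6 + (2 - T) = 8 - T)
h(o(6), -12) + X(s(2))*(-147) = (8 - 1*(-12)) + (3 - 1*(-45/2))*(-147) = (8 + 12) + (3 + 45/2)*(-147) = 20 + (51/2)*(-147) = 20 - 7497/2 = -7457/2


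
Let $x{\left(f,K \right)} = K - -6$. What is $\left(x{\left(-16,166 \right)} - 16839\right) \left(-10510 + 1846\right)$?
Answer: $144402888$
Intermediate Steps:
$x{\left(f,K \right)} = 6 + K$ ($x{\left(f,K \right)} = K + 6 = 6 + K$)
$\left(x{\left(-16,166 \right)} - 16839\right) \left(-10510 + 1846\right) = \left(\left(6 + 166\right) - 16839\right) \left(-10510 + 1846\right) = \left(172 - 16839\right) \left(-8664\right) = \left(-16667\right) \left(-8664\right) = 144402888$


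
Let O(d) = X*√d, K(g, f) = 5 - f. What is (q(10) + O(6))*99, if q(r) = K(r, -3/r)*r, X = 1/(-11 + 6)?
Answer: 5247 - 99*√6/5 ≈ 5198.5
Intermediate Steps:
X = -⅕ (X = 1/(-5) = -⅕ ≈ -0.20000)
q(r) = r*(5 + 3/r) (q(r) = (5 - (-3)/r)*r = (5 + 3/r)*r = r*(5 + 3/r))
O(d) = -√d/5
(q(10) + O(6))*99 = ((3 + 5*10) - √6/5)*99 = ((3 + 50) - √6/5)*99 = (53 - √6/5)*99 = 5247 - 99*√6/5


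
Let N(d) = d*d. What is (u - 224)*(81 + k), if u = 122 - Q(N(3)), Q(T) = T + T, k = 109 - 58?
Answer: -15840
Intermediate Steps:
N(d) = d²
k = 51
Q(T) = 2*T
u = 104 (u = 122 - 2*3² = 122 - 2*9 = 122 - 1*18 = 122 - 18 = 104)
(u - 224)*(81 + k) = (104 - 224)*(81 + 51) = -120*132 = -15840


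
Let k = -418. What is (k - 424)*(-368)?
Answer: 309856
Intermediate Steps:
(k - 424)*(-368) = (-418 - 424)*(-368) = -842*(-368) = 309856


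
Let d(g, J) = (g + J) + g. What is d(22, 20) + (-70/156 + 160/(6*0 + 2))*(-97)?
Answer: -596893/78 ≈ -7652.5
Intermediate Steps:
d(g, J) = J + 2*g (d(g, J) = (J + g) + g = J + 2*g)
d(22, 20) + (-70/156 + 160/(6*0 + 2))*(-97) = (20 + 2*22) + (-70/156 + 160/(6*0 + 2))*(-97) = (20 + 44) + (-70*1/156 + 160/(0 + 2))*(-97) = 64 + (-35/78 + 160/2)*(-97) = 64 + (-35/78 + 160*(1/2))*(-97) = 64 + (-35/78 + 80)*(-97) = 64 + (6205/78)*(-97) = 64 - 601885/78 = -596893/78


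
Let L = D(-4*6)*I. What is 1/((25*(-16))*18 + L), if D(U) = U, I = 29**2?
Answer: -1/27384 ≈ -3.6518e-5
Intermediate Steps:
I = 841
L = -20184 (L = -4*6*841 = -24*841 = -20184)
1/((25*(-16))*18 + L) = 1/((25*(-16))*18 - 20184) = 1/(-400*18 - 20184) = 1/(-7200 - 20184) = 1/(-27384) = -1/27384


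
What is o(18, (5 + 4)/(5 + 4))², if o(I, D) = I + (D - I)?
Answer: 1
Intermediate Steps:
o(I, D) = D
o(18, (5 + 4)/(5 + 4))² = ((5 + 4)/(5 + 4))² = (9/9)² = (9*(⅑))² = 1² = 1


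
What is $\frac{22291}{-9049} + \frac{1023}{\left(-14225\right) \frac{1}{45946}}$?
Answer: $- \frac{425645046617}{128722025} \approx -3306.7$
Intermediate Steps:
$\frac{22291}{-9049} + \frac{1023}{\left(-14225\right) \frac{1}{45946}} = 22291 \left(- \frac{1}{9049}\right) + \frac{1023}{\left(-14225\right) \frac{1}{45946}} = - \frac{22291}{9049} + \frac{1023}{- \frac{14225}{45946}} = - \frac{22291}{9049} + 1023 \left(- \frac{45946}{14225}\right) = - \frac{22291}{9049} - \frac{47002758}{14225} = - \frac{425645046617}{128722025}$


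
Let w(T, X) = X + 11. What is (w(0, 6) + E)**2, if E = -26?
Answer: 81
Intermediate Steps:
w(T, X) = 11 + X
(w(0, 6) + E)**2 = ((11 + 6) - 26)**2 = (17 - 26)**2 = (-9)**2 = 81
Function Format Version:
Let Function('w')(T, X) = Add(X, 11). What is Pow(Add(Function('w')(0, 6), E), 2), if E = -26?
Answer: 81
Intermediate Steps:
Function('w')(T, X) = Add(11, X)
Pow(Add(Function('w')(0, 6), E), 2) = Pow(Add(Add(11, 6), -26), 2) = Pow(Add(17, -26), 2) = Pow(-9, 2) = 81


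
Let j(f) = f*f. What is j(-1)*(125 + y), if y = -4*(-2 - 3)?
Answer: 145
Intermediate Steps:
j(f) = f²
y = 20 (y = -4*(-5) = 20)
j(-1)*(125 + y) = (-1)²*(125 + 20) = 1*145 = 145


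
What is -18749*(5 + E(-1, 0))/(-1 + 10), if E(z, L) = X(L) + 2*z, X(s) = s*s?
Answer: -18749/3 ≈ -6249.7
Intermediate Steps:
X(s) = s**2
E(z, L) = L**2 + 2*z
-18749*(5 + E(-1, 0))/(-1 + 10) = -18749*(5 + (0**2 + 2*(-1)))/(-1 + 10) = -18749*(5 + (0 - 2))/9 = -18749*(5 - 2)/9 = -56247/9 = -18749*1/3 = -18749/3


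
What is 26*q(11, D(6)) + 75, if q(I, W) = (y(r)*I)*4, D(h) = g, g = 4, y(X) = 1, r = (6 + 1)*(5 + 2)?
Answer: 1219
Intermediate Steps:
r = 49 (r = 7*7 = 49)
D(h) = 4
q(I, W) = 4*I (q(I, W) = (1*I)*4 = I*4 = 4*I)
26*q(11, D(6)) + 75 = 26*(4*11) + 75 = 26*44 + 75 = 1144 + 75 = 1219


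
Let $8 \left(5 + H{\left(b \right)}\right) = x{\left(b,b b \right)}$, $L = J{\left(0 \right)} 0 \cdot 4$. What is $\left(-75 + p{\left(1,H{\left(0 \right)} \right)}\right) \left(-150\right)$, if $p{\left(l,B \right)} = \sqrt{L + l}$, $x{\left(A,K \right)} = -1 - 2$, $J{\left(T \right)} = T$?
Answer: $11100$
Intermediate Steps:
$x{\left(A,K \right)} = -3$
$L = 0$ ($L = 0 \cdot 0 \cdot 4 = 0 \cdot 4 = 0$)
$H{\left(b \right)} = - \frac{43}{8}$ ($H{\left(b \right)} = -5 + \frac{1}{8} \left(-3\right) = -5 - \frac{3}{8} = - \frac{43}{8}$)
$p{\left(l,B \right)} = \sqrt{l}$ ($p{\left(l,B \right)} = \sqrt{0 + l} = \sqrt{l}$)
$\left(-75 + p{\left(1,H{\left(0 \right)} \right)}\right) \left(-150\right) = \left(-75 + \sqrt{1}\right) \left(-150\right) = \left(-75 + 1\right) \left(-150\right) = \left(-74\right) \left(-150\right) = 11100$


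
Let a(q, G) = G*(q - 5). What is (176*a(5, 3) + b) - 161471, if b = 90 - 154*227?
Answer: -196339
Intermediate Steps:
a(q, G) = G*(-5 + q)
b = -34868 (b = 90 - 34958 = -34868)
(176*a(5, 3) + b) - 161471 = (176*(3*(-5 + 5)) - 34868) - 161471 = (176*(3*0) - 34868) - 161471 = (176*0 - 34868) - 161471 = (0 - 34868) - 161471 = -34868 - 161471 = -196339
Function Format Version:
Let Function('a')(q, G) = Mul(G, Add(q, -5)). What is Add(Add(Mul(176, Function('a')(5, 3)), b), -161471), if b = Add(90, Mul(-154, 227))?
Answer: -196339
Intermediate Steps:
Function('a')(q, G) = Mul(G, Add(-5, q))
b = -34868 (b = Add(90, -34958) = -34868)
Add(Add(Mul(176, Function('a')(5, 3)), b), -161471) = Add(Add(Mul(176, Mul(3, Add(-5, 5))), -34868), -161471) = Add(Add(Mul(176, Mul(3, 0)), -34868), -161471) = Add(Add(Mul(176, 0), -34868), -161471) = Add(Add(0, -34868), -161471) = Add(-34868, -161471) = -196339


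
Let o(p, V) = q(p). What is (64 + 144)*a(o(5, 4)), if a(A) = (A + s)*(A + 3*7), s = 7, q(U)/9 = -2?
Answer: -6864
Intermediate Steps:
q(U) = -18 (q(U) = 9*(-2) = -18)
o(p, V) = -18
a(A) = (7 + A)*(21 + A) (a(A) = (A + 7)*(A + 3*7) = (7 + A)*(A + 21) = (7 + A)*(21 + A))
(64 + 144)*a(o(5, 4)) = (64 + 144)*(147 + (-18)**2 + 28*(-18)) = 208*(147 + 324 - 504) = 208*(-33) = -6864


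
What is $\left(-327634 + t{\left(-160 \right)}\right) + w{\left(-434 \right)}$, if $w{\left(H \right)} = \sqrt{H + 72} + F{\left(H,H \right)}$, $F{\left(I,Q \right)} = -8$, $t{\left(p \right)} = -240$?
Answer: $-327882 + i \sqrt{362} \approx -3.2788 \cdot 10^{5} + 19.026 i$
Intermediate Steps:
$w{\left(H \right)} = -8 + \sqrt{72 + H}$ ($w{\left(H \right)} = \sqrt{H + 72} - 8 = \sqrt{72 + H} - 8 = -8 + \sqrt{72 + H}$)
$\left(-327634 + t{\left(-160 \right)}\right) + w{\left(-434 \right)} = \left(-327634 - 240\right) - \left(8 - \sqrt{72 - 434}\right) = -327874 - \left(8 - \sqrt{-362}\right) = -327874 - \left(8 - i \sqrt{362}\right) = -327882 + i \sqrt{362}$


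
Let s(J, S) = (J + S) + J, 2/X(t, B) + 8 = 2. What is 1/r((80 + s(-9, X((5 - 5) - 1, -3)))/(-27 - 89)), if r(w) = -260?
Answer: -1/260 ≈ -0.0038462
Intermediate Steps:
X(t, B) = -⅓ (X(t, B) = 2/(-8 + 2) = 2/(-6) = 2*(-⅙) = -⅓)
s(J, S) = S + 2*J
1/r((80 + s(-9, X((5 - 5) - 1, -3)))/(-27 - 89)) = 1/(-260) = -1/260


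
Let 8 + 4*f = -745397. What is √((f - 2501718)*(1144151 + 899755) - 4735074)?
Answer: 3*I*√2441851379362/2 ≈ 2.344e+6*I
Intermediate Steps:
f = -745405/4 (f = -2 + (¼)*(-745397) = -2 - 745397/4 = -745405/4 ≈ -1.8635e+5)
√((f - 2501718)*(1144151 + 899755) - 4735074) = √((-745405/4 - 2501718)*(1144151 + 899755) - 4735074) = √(-10752277/4*2043906 - 4735074) = √(-10988321736981/2 - 4735074) = √(-10988331207129/2) = 3*I*√2441851379362/2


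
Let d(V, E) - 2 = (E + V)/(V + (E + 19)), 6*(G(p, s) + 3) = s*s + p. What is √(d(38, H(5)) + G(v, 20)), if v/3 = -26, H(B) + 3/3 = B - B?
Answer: 17*√1302/84 ≈ 7.3026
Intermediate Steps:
H(B) = -1 (H(B) = -1 + (B - B) = -1 + 0 = -1)
v = -78 (v = 3*(-26) = -78)
G(p, s) = -3 + p/6 + s²/6 (G(p, s) = -3 + (s*s + p)/6 = -3 + (s² + p)/6 = -3 + (p + s²)/6 = -3 + (p/6 + s²/6) = -3 + p/6 + s²/6)
d(V, E) = 2 + (E + V)/(19 + E + V) (d(V, E) = 2 + (E + V)/(V + (E + 19)) = 2 + (E + V)/(V + (19 + E)) = 2 + (E + V)/(19 + E + V))
√(d(38, H(5)) + G(v, 20)) = √((38 + 3*(-1) + 3*38)/(19 - 1 + 38) + (-3 + (⅙)*(-78) + (⅙)*20²)) = √((38 - 3 + 114)/56 + (-3 - 13 + (⅙)*400)) = √((1/56)*149 + (-3 - 13 + 200/3)) = √(149/56 + 152/3) = √(8959/168) = 17*√1302/84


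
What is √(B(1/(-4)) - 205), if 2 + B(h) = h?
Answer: I*√829/2 ≈ 14.396*I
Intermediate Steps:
B(h) = -2 + h
√(B(1/(-4)) - 205) = √((-2 + 1/(-4)) - 205) = √((-2 - ¼) - 205) = √(-9/4 - 205) = √(-829/4) = I*√829/2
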